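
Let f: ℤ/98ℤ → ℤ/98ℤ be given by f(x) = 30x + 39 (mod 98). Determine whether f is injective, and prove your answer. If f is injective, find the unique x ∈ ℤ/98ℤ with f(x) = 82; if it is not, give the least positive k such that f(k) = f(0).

49

Recall that injectivity means: for all a, b in the domain, f(a) = f(b) implies a = b.
We have gcd(30, 98) = 2 > 1. Taking a = 0 and b = 49: f(0) = 39 and f(49) = 30·49 + 39 = 1509 ≡ 39 (mod 98).
So f(0) = f(49) while 0 ≠ 49, therefore f is not injective.
Since f is not injective, we find the least positive k with f(k) = f(0): this means 30k ≡ 0 (mod 98), i.e. 98 ∣ 30k. Since gcd(30, 98) = 2, dividing through by 2 this holds exactly when 49 ∣ 15k, and as gcd(15, 49) = 1, exactly when 49 ∣ k.
The smallest positive such k is 49.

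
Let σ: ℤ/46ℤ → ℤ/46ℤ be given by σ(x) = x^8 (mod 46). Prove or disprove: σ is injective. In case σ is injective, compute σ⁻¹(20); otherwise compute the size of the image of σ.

σ(22): Repeated squaring mod 46: 22^1 ≡ 22, 22^2 ≡ 22² = 484 ≡ 24, 22^4 ≡ 24² = 576 ≡ 24, 22^8 ≡ 24² = 576 ≡ 24. So 22^8 ≡ 24 (mod 46).
σ(24): Repeated squaring mod 46: 24^1 ≡ 24, 24^2 ≡ 24² = 576 ≡ 24, 24^4 ≡ 24² = 576 ≡ 24, 24^8 ≡ 24² = 576 ≡ 24. So 24^8 ≡ 24 (mod 46).
So σ(22) = σ(24) = 24 while 22 ≠ 24, hence σ is not injective.
Since σ is not injective, we determine |image(σ)|. Computing x^8 mod 46 for each x (by repeated squaring, reducing mod 46 at every step), the values σ(0), σ(1), …, σ(45) are: 0, 1, 26, 29, 32, 39, 18, 35, 4, 13, 2, 31, 8, 25, 36, 27, 12, 41, 16, 9, 6, 3, 24, 23, 24, 3, 6, 9, 16, 41, 12, 27, 36, 25, 8, 31, 2, 13, 4, 35, 18, 39, 32, 29, 26, 1.
The distinct values are {0, 1, 2, 3, 4, 6, 8, 9, 12, 13, 16, 18, 23, 24, 25, 26, 27, 29, 31, 32, 35, 36, 39, 41}; there are 24 of them.

24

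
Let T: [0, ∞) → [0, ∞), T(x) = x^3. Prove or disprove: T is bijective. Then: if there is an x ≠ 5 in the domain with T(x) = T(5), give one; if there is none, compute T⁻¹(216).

On [0, ∞), x ↦ x^3 is strictly increasing (injective) and for any y ∈ [0, ∞) the 3rd root y^{1/3} lies in [0, ∞) (surjective). So T is bijective.
Since x ↦ x^3 is strictly increasing on [0, ∞), it is injective there, so no x ≠ 5 in the domain has T(x) = T(5). We therefore compute T⁻¹(216) = 216^{1/3} = 6 (indeed 6^3 = 216).

6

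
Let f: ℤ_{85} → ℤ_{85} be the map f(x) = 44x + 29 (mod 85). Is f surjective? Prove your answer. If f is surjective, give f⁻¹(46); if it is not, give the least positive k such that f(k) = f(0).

Since gcd(44, 85) = 1, 44 is invertible modulo 85. Euclid's algorithm: 85 = 1·44 + 41, 44 = 1·41 + 3, 41 = 13·3 + 2, 3 = 1·2 + 1; back-substituting gives 1 = 29·44 − 15·85, so 44⁻¹ ≡ 29 (mod 85).
Then y ↦ 29(y − 29) is a two-sided inverse to f, so every y ∈ ℤ_{85} has a preimage.
Therefore f is surjective.
Since f is surjective, we find f⁻¹(46): we need 44x ≡ 46 − 29 ≡ 17 (mod 85). Using 44⁻¹ = 29: x ≡ 29·17 = 493 = 5·85 + 68, so x = 68.
Check: f(68) = 44·68 + 29 = 3021 = 35·85 + 46 ≡ 46 (mod 85).

68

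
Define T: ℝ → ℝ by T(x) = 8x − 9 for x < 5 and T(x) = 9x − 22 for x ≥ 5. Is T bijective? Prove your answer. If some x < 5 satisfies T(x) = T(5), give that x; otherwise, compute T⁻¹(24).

Both pieces are strictly increasing (slopes 8 and 9), so each is injective on its own interval.
The left piece maps (−∞, 5) onto (−∞, 31); the right piece maps [5, ∞) onto [23, ∞).
These images overlap. In particular T(5) = 23 (right piece), and solving 8x − 9 = 23 on the left piece gives x = 4 < 5.
So T(4) = T(5) with 4 ≠ 5, and T is not injective, hence not bijective. This x = 4 is the requested value below 5.

4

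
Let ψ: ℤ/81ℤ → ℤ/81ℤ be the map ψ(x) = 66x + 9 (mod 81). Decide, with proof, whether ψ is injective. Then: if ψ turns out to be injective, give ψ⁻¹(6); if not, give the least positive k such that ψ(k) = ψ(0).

27

By definition, ψ is injective when ψ(x_1) = ψ(x_2) forces x_1 = x_2.
We have gcd(66, 81) = 3 > 1. Taking x_1 = 0 and x_2 = 27: ψ(0) = 9 and ψ(27) = 66·27 + 9 = 1791 ≡ 9 (mod 81).
So ψ(0) = ψ(27) while 0 ≠ 27, thus ψ is not injective.
Since ψ is not injective, we find the least positive k with ψ(k) = ψ(0): this means 66k ≡ 0 (mod 81), i.e. 81 ∣ 66k. Since gcd(66, 81) = 3, dividing through by 3 this holds exactly when 27 ∣ 22k, and as gcd(22, 27) = 1, exactly when 27 ∣ k.
The smallest positive such k is 27.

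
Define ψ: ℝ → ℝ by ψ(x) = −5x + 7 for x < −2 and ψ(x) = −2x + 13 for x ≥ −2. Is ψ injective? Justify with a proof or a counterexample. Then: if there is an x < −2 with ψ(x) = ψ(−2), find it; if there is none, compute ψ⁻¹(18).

-11/5

Both pieces are strictly decreasing (slopes −5 and −2), so each is injective on its own interval.
The left piece maps (−∞, −2) onto (17, ∞); the right piece maps [−2, ∞) onto (−∞, 17].
These images are disjoint, so no value is attained by both pieces. Hence ψ is injective.
Because the two images are disjoint, no x < −2 has ψ(x) = ψ(−2), so we compute ψ⁻¹(18): 18 lies in (17, ∞), so solve −5x + 7 = 18: x = (18 − 7)/(−5) = −11/5.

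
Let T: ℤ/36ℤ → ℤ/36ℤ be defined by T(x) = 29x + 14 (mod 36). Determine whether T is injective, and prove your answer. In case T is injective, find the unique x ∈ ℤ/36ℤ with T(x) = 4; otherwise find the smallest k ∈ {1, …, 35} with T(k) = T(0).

By definition, T is injective when T(u) = T(v) forces u = v.
Suppose T(u) = T(v) in ℤ/36ℤ. Then 29u + 14 ≡ 29v + 14 (mod 36), therefore 29(u − v) ≡ 0 (mod 36).
Since gcd(29, 36) = 1, 29 is invertible modulo 36, thus u − v ≡ 0 (mod 36), i.e. u = v.
Hence T is injective.
We now compute 29⁻¹ mod 36 explicitly. Euclid's algorithm: 36 = 1·29 + 7, 29 = 4·7 + 1; back-substituting gives 1 = 5·29 − 4·36, so 29⁻¹ ≡ 5 (mod 36).
Since T is injective, we compute T⁻¹(4): solve 29x + 14 ≡ 4 (mod 36), i.e. 29x ≡ 26 (mod 36).
Multiplying by 29⁻¹ = 5 gives x ≡ 5·26 = 130 = 3·36 + 22 ≡ 22 (mod 36).
Check: T(22) = 29·22 + 14 = 652 = 18·36 + 4 ≡ 4 (mod 36).

22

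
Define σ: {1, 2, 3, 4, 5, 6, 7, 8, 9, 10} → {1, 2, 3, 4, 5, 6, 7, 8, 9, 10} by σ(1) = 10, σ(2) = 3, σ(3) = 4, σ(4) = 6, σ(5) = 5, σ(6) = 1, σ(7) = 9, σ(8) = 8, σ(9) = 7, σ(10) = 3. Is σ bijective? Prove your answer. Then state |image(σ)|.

σ(2) = 3 = σ(10) with 2 ≠ 10, so σ is not injective, hence not bijective.
The image of σ is {1, 3, 4, 5, 6, 7, 8, 9, 10}, which has 9 elements.

9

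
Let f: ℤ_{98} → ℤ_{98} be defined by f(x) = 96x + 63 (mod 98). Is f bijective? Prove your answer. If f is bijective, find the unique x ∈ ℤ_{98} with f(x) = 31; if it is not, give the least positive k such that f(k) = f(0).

We have gcd(96, 98) = 2 > 1. Taking s = 0 and t = 49: f(0) = 63 and f(49) = 96·49 + 63 = 4767 ≡ 63 (mod 98).
So f(0) = f(49) while 0 ≠ 49, therefore f is not injective, hence not bijective.
Since f is not bijective, we find the least positive k with f(k) = f(0): this means 96k ≡ 0 (mod 98), i.e. 98 ∣ 96k. Since gcd(96, 98) = 2, dividing through by 2 this holds exactly when 49 ∣ 48k, and as gcd(48, 49) = 1, exactly when 49 ∣ k.
The smallest positive such k is 49.

49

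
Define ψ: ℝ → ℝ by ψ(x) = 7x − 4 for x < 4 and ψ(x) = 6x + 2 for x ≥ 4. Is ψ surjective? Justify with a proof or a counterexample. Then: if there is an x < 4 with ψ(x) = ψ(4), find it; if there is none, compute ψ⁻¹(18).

22/7

Both pieces are strictly increasing (slopes 7 and 6), so each is injective on its own interval.
The left piece maps (−∞, 4) onto (−∞, 24); the right piece maps [4, ∞) onto [26, ∞).
The union (−∞, 24) ∪ [26, ∞) omits the interval between 24 and 26; in particular 24 has no preimage. So ψ is not surjective.
Because the two images are disjoint, no x < 4 has ψ(x) = ψ(4), so we compute ψ⁻¹(18): 18 lies in (−∞, 24), so solve 7x − 4 = 18: x = (18 + 4)/7 = 22/7.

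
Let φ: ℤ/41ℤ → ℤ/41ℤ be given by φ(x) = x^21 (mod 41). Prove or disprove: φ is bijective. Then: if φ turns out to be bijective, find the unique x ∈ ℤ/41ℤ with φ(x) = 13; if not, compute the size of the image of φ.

28

Since 41 is prime, the nonzero elements of ℤ/41ℤ form a cyclic group of order 40.
As gcd(21, 40) = 1, raising to the 21st power is a bijection on this group: if u^21 ≡ v^21 then (uv^{−1})^21 = 1, and the only element of order dividing gcd(21, 40) = 1 is 1, so u = v.
With φ(0) = 0 this makes φ injective on all of ℤ/41ℤ, hence bijective (finite equal-size domain and codomain). In particular φ is bijective.
Since φ is bijective, we find the preimage of 13. The inverse of x ↦ x^21 on (ℤ/41ℤ)^× is x ↦ x^21, because 21·21 = 441 = 11·40 + 1 ≡ 1 (mod 40) and x^{40} = 1 for x ≠ 0 (Fermat). So φ⁻¹(13) = 13^21 mod 41.
Repeated squaring mod 41: 13^1 ≡ 13, 13^2 ≡ 13² = 169 ≡ 5, 13^4 ≡ 5² = 25, 13^8 ≡ 25² = 625 ≡ 10, 13^16 ≡ 10² = 100 ≡ 18. Since 21 = 16 + 4 + 1, 13^21 ≡ 18·25·13: 18·25 = 450 ≡ 40, then 40·13 = 520 ≡ 28. So 13^21 ≡ 28 (mod 41).
Hence φ⁻¹(13) = 28.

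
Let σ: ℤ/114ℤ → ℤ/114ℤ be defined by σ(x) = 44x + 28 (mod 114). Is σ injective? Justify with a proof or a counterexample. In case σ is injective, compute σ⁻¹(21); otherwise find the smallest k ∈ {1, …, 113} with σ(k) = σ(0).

Recall: σ is injective if σ(x_1) = σ(x_2) implies x_1 = x_2.
We have gcd(44, 114) = 2 > 1. Taking x_1 = 0 and x_2 = 57: σ(0) = 28 and σ(57) = 44·57 + 28 = 2536 ≡ 28 (mod 114).
So σ(0) = σ(57) while 0 ≠ 57, hence σ is not injective.
Since σ is not injective, we find the least positive k with σ(k) = σ(0): this means 44k ≡ 0 (mod 114), i.e. 114 ∣ 44k. Since gcd(44, 114) = 2, dividing through by 2 this holds exactly when 57 ∣ 22k, and as gcd(22, 57) = 1, exactly when 57 ∣ k.
The smallest positive such k is 57.

57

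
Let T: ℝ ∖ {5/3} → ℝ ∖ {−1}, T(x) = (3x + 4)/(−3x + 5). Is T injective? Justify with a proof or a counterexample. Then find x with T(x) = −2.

14/3

Suppose T(s) = T(t). Cross-multiplying: (3s + 4)(−3t + 5) = (3t + 4)(−3s + 5).
Expanding both sides and cancelling the symmetric terms leaves 27·(s − t) = 0. Since 27 ≠ 0, s = t. Hence T is injective.
Solving T(x) = −2: cross-multiplying gives 3x + 4 = −2(−3x + 5), which rearranges to −3x = −14, so x = 14/3.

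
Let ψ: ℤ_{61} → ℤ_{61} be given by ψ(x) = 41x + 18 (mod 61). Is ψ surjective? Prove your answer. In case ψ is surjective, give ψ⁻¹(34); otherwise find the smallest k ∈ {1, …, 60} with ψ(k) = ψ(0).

48

Since gcd(41, 61) = 1, 41 is invertible modulo 61. Euclid's algorithm: 61 = 1·41 + 20, 41 = 2·20 + 1; back-substituting gives 1 = 3·41 − 2·61, so 41⁻¹ ≡ 3 (mod 61).
Then y ↦ 3(y − 18) is a two-sided inverse to ψ, so every y ∈ ℤ_{61} has a preimage.
So ψ is surjective.
Since ψ is surjective, we find ψ⁻¹(34): we need 41x ≡ 34 − 18 ≡ 16 (mod 61). Using 41⁻¹ = 3: x ≡ 3·16 = 48, so x = 48.
Check: ψ(48) = 41·48 + 18 = 1986 = 32·61 + 34 ≡ 34 (mod 61).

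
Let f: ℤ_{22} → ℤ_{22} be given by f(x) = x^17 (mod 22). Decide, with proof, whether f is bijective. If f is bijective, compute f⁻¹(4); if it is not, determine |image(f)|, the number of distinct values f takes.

20

Computing x^17 mod 22 for each x (by repeated squaring, reducing mod 22 at every step), the values f(0), f(1), …, f(21) are: 0, 1, 18, 9, 16, 3, 8, 17, 2, 15, 10, 11, 12, 7, 20, 5, 14, 19, 6, 13, 4, 21.
Every element of ℤ_{22} appears exactly once in this list, so f is a bijection, and in particular bijective.
Since f is bijective, we read off the preimage of 4 from the same table: f(20) = 4, so f⁻¹(4) = 20.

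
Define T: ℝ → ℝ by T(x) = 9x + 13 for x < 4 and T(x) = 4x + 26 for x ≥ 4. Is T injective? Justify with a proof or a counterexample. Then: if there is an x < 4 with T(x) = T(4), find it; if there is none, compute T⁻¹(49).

29/9

Both pieces are strictly increasing (slopes 9 and 4), so each is injective on its own interval.
The left piece maps (−∞, 4) onto (−∞, 49); the right piece maps [4, ∞) onto [42, ∞).
These images overlap. In particular T(4) = 42 (right piece), and solving 9x + 13 = 42 on the left piece gives x = 29/9 < 4.
So T(29/9) = T(4) with 29/9 ≠ 4, and T is not injective. This x = 29/9 is the requested value below 4.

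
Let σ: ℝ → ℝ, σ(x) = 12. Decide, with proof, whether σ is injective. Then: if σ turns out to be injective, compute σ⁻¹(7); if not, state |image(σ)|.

Recall: σ is injective when σ(u) = σ(v) forces u = v.
σ(0) = 12 = σ(1) with 0 ≠ 1, so σ is not injective.
Since σ is not injective, we state |image(σ)|: the image of σ is {12}, which has 1 element.

1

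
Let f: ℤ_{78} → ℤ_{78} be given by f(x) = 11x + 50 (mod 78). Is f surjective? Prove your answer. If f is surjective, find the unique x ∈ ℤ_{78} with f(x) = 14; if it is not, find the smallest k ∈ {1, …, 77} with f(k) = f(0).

Since gcd(11, 78) = 1, 11 is invertible modulo 78. Euclid's algorithm: 78 = 7·11 + 1; back-substituting gives 1 = 71·11 − 10·78, so 11⁻¹ ≡ 71 (mod 78).
Then y ↦ 71(y − 50) is a two-sided inverse to f, so every y ∈ ℤ_{78} has a preimage.
Therefore f is surjective.
Since f is surjective, we find f⁻¹(14): we need 11x ≡ 14 − 50 ≡ 42 (mod 78). Using 11⁻¹ = 71: x ≡ 71·42 = 2982 = 38·78 + 18, so x = 18.
Check: f(18) = 11·18 + 50 = 248 = 3·78 + 14 ≡ 14 (mod 78).

18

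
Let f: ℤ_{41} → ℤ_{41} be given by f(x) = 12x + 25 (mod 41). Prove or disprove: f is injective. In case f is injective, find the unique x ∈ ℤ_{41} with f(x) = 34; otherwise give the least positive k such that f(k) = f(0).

Recall that injectivity means: for all a, b in the domain, f(a) = f(b) implies a = b.
Suppose f(a) = f(b) in ℤ_{41}. Then 12a + 25 ≡ 12b + 25 (mod 41), therefore 12(a − b) ≡ 0 (mod 41).
Since gcd(12, 41) = 1, 12 is invertible modulo 41, hence a − b ≡ 0 (mod 41), i.e. a = b.
Hence f is injective.
We now compute 12⁻¹ mod 41 explicitly. Euclid's algorithm: 41 = 3·12 + 5, 12 = 2·5 + 2, 5 = 2·2 + 1; back-substituting gives 1 = 24·12 − 7·41, so 12⁻¹ ≡ 24 (mod 41).
Since f is injective, we compute f⁻¹(34): solve 12x + 25 ≡ 34 (mod 41), i.e. 12x ≡ 9 (mod 41).
Multiplying by 12⁻¹ = 24 gives x ≡ 24·9 = 216 = 5·41 + 11 ≡ 11 (mod 41).
Check: f(11) = 12·11 + 25 = 157 = 3·41 + 34 ≡ 34 (mod 41).

11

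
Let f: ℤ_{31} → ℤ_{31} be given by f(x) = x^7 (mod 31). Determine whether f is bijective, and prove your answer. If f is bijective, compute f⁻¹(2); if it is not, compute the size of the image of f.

8

Since 31 is prime, the nonzero elements of ℤ_{31} form a cyclic group of order 30.
As gcd(7, 30) = 1, raising to the 7th power is a bijection on this group: if u^7 ≡ v^7 then (uv^{−1})^7 = 1, and the only element of order dividing gcd(7, 30) = 1 is 1, so u = v.
With f(0) = 0 this makes f injective on all of ℤ_{31}, hence bijective (finite equal-size domain and codomain). In particular f is bijective.
Since f is bijective, we find the preimage of 2. The inverse of x ↦ x^7 on (ℤ_{31})^× is x ↦ x^13, because 7·13 = 91 = 3·30 + 1 ≡ 1 (mod 30) and x^{30} = 1 for x ≠ 0 (Fermat). So f⁻¹(2) = 2^13 mod 31.
Repeated squaring mod 31: 2^1 ≡ 2, 2^2 ≡ 2² = 4, 2^4 ≡ 4² = 16, 2^8 ≡ 16² = 256 ≡ 8. Since 13 = 8 + 4 + 1, 2^13 ≡ 8·16·2: 8·16 = 128 ≡ 4, then 4·2 = 8. So 2^13 ≡ 8 (mod 31).
Hence f⁻¹(2) = 8.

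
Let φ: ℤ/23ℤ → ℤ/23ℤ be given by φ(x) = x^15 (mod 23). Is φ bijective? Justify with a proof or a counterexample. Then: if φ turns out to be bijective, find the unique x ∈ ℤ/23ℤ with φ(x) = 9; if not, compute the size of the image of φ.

Since 23 is prime, the nonzero elements of ℤ/23ℤ form a cyclic group of order 22.
As gcd(15, 22) = 1, raising to the 15th power is a bijection on this group: if a^15 ≡ b^15 then (ab^{−1})^15 = 1, and the only element of order dividing gcd(15, 22) = 1 is 1, so a = b.
With φ(0) = 0 this makes φ injective on all of ℤ/23ℤ, hence bijective (finite equal-size domain and codomain). In particular φ is bijective.
Since φ is bijective, we find the preimage of 9. The inverse of x ↦ x^15 on (ℤ/23ℤ)^× is x ↦ x^3, because 15·3 = 45 = 2·22 + 1 ≡ 1 (mod 22) and x^{22} = 1 for x ≠ 0 (Fermat). So φ⁻¹(9) = 9^3 mod 23.
Repeated squaring mod 23: 9^1 ≡ 9, 9^2 ≡ 9² = 81 ≡ 12. Since 3 = 2 + 1, 9^3 ≡ 12·9: 12·9 = 108 ≡ 16. So 9^3 ≡ 16 (mod 23).
Hence φ⁻¹(9) = 16.

16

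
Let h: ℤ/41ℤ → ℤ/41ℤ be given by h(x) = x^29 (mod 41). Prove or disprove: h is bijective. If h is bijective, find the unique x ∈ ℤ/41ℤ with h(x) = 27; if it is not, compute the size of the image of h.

14

Since 41 is prime, the nonzero elements of ℤ/41ℤ form a cyclic group of order 40.
As gcd(29, 40) = 1, raising to the 29th power is a bijection on this group: if u^29 ≡ v^29 then (uv^{−1})^29 = 1, and the only element of order dividing gcd(29, 40) = 1 is 1, so u = v.
With h(0) = 0 this makes h injective on all of ℤ/41ℤ, hence bijective (finite equal-size domain and codomain). In particular h is bijective.
Since h is bijective, we find the preimage of 27. The inverse of x ↦ x^29 on (ℤ/41ℤ)^× is x ↦ x^29, because 29·29 = 841 = 21·40 + 1 ≡ 1 (mod 40) and x^{40} = 1 for x ≠ 0 (Fermat). So h⁻¹(27) = 27^29 mod 41.
Repeated squaring mod 41: 27^1 ≡ 27, 27^2 ≡ 27² = 729 ≡ 32, 27^4 ≡ 32² = 1024 ≡ 40, 27^8 ≡ 40² = 1600 ≡ 1, 27^16 ≡ 1² = 1. Since 29 = 16 + 8 + 4 + 1, 27^29 ≡ 1·1·40·27: 1·1 = 1, then 1·40 = 40, then 40·27 = 1080 ≡ 14. So 27^29 ≡ 14 (mod 41).
Hence h⁻¹(27) = 14.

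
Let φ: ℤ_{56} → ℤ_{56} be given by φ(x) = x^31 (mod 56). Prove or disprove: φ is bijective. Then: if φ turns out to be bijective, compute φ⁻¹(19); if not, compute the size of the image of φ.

φ(0) = 0^31 = 0.
φ(14): Repeated squaring mod 56: 14^1 ≡ 14, 14^2 ≡ 14² = 196 ≡ 28, 14^4 ≡ 28² = 784 ≡ 0, 14^8 ≡ 0² = 0, 14^16 ≡ 0² = 0. Since 31 = 16 + 8 + 4 + 2 + 1, 14^31 ≡ 0·0·0·28·14: 0·0 = 0, then 0·0 = 0, then 0·28 = 0, then 0·14 = 0. So 14^31 ≡ 0 (mod 56).
So φ(0) = φ(14) = 0 while 0 ≠ 14, hence φ is not injective, hence not bijective.
Since φ is not bijective, we determine |image(φ)|. Computing x^31 mod 56 for each x (by repeated squaring, reducing mod 56 at every step), the values φ(0), φ(1), …, φ(55) are: 0, 1, 16, 3, 32, 5, 48, 7, 8, 9, 24, 11, 40, 13, 0, 15, 16, 17, 32, 19, 48, 21, 8, 23, 24, 25, 40, 27, 0, 29, 16, 31, 32, 33, 48, 35, 8, 37, 24, 39, 40, 41, 0, 43, 16, 45, 32, 47, 48, 49, 8, 51, 24, 53, 40, 55.
The distinct values are {0, 1, 3, 5, 7, 8, 9, 11, 13, 15, 16, 17, 19, 21, 23, 24, 25, 27, 29, 31, 32, 33, 35, 37, 39, 40, 41, 43, 45, 47, 48, 49, 51, 53, 55}; there are 35 of them.

35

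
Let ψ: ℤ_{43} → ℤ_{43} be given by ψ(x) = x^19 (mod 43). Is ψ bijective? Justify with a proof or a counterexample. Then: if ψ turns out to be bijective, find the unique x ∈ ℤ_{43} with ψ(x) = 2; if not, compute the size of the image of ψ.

8

Since 43 is prime, the nonzero elements of ℤ_{43} form a cyclic group of order 42.
As gcd(19, 42) = 1, raising to the 19th power is a bijection on this group: if u^19 ≡ v^19 then (uv^{−1})^19 = 1, and the only element of order dividing gcd(19, 42) = 1 is 1, so u = v.
With ψ(0) = 0 this makes ψ injective on all of ℤ_{43}, hence bijective (finite equal-size domain and codomain). In particular ψ is bijective.
Since ψ is bijective, we find the preimage of 2. The inverse of x ↦ x^19 on (ℤ_{43})^× is x ↦ x^31, because 19·31 = 589 = 14·42 + 1 ≡ 1 (mod 42) and x^{42} = 1 for x ≠ 0 (Fermat). So ψ⁻¹(2) = 2^31 mod 43.
Repeated squaring mod 43: 2^1 ≡ 2, 2^2 ≡ 2² = 4, 2^4 ≡ 4² = 16, 2^8 ≡ 16² = 256 ≡ 41, 2^16 ≡ 41² = 1681 ≡ 4. Since 31 = 16 + 8 + 4 + 2 + 1, 2^31 ≡ 4·41·16·4·2: 4·41 = 164 ≡ 35, then 35·16 = 560 ≡ 1, then 1·4 = 4, then 4·2 = 8. So 2^31 ≡ 8 (mod 43).
Hence ψ⁻¹(2) = 8.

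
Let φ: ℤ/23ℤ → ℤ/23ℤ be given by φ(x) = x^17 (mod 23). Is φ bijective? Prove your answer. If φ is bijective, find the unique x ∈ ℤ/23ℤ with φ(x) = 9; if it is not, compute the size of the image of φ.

Since 23 is prime, the nonzero elements of ℤ/23ℤ form a cyclic group of order 22.
As gcd(17, 22) = 1, raising to the 17th power is a bijection on this group: if u^17 ≡ v^17 then (uv^{−1})^17 = 1, and the only element of order dividing gcd(17, 22) = 1 is 1, so u = v.
With φ(0) = 0 this makes φ injective on all of ℤ/23ℤ, hence bijective (finite equal-size domain and codomain). In particular φ is bijective.
Since φ is bijective, we find the preimage of 9. The inverse of x ↦ x^17 on (ℤ/23ℤ)^× is x ↦ x^13, because 17·13 = 221 = 10·22 + 1 ≡ 1 (mod 22) and x^{22} = 1 for x ≠ 0 (Fermat). So φ⁻¹(9) = 9^13 mod 23.
Repeated squaring mod 23: 9^1 ≡ 9, 9^2 ≡ 9² = 81 ≡ 12, 9^4 ≡ 12² = 144 ≡ 6, 9^8 ≡ 6² = 36 ≡ 13. Since 13 = 8 + 4 + 1, 9^13 ≡ 13·6·9: 13·6 = 78 ≡ 9, then 9·9 = 81 ≡ 12. So 9^13 ≡ 12 (mod 23).
Hence φ⁻¹(9) = 12.

12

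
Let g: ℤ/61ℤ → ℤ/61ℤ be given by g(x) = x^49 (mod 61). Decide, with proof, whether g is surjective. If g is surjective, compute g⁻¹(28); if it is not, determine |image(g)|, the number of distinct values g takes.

Since 61 is prime, the nonzero elements of ℤ/61ℤ form a cyclic group of order 60.
As gcd(49, 60) = 1, raising to the 49th power is a bijection on this group: if x_1^49 ≡ x_2^49 then (x_1x_2^{−1})^49 = 1, and the only element of order dividing gcd(49, 60) = 1 is 1, so x_1 = x_2.
With g(0) = 0 this makes g injective on all of ℤ/61ℤ, hence bijective (finite equal-size domain and codomain). In particular g is surjective.
Since g is surjective, we find the preimage of 28. The inverse of x ↦ x^49 on (ℤ/61ℤ)^× is x ↦ x^49, because 49·49 = 2401 = 40·60 + 1 ≡ 1 (mod 60) and x^{60} = 1 for x ≠ 0 (Fermat). So g⁻¹(28) = 28^49 mod 61.
Repeated squaring mod 61: 28^1 ≡ 28, 28^2 ≡ 28² = 784 ≡ 52, 28^4 ≡ 52² = 2704 ≡ 20, 28^8 ≡ 20² = 400 ≡ 34, 28^16 ≡ 34² = 1156 ≡ 58, 28^32 ≡ 58² = 3364 ≡ 9. Since 49 = 32 + 16 + 1, 28^49 ≡ 9·58·28: 9·58 = 522 ≡ 34, then 34·28 = 952 ≡ 37. So 28^49 ≡ 37 (mod 61).
Hence g⁻¹(28) = 37.

37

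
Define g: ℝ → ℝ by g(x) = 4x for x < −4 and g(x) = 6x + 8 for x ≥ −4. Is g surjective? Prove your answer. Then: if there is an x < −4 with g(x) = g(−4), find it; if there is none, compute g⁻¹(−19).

-19/4

Both pieces are strictly increasing (slopes 4 and 6), so each is injective on its own interval.
The left piece maps (−∞, −4) onto (−∞, −16); the right piece maps [−4, ∞) onto [−16, ∞).
These images together cover ℝ, so g is surjective.
Because the two images are disjoint, no x < −4 has g(x) = g(−4), so we compute g⁻¹(−19): −19 lies in (−∞, −16), so solve 4x = −19: x = (−19 − 0)/4 = −19/4.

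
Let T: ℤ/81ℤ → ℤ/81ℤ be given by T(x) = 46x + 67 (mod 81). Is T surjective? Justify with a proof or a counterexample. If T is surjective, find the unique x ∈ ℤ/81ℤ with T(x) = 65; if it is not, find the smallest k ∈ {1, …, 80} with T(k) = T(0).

Since gcd(46, 81) = 1, 46 is invertible modulo 81. Euclid's algorithm: 81 = 1·46 + 35, 46 = 1·35 + 11, 35 = 3·11 + 2, 11 = 5·2 + 1; back-substituting gives 1 = 37·46 − 21·81, so 46⁻¹ ≡ 37 (mod 81).
Then y ↦ 37(y − 67) is a two-sided inverse to T, so every y ∈ ℤ/81ℤ has a preimage.
So T is surjective.
Since T is surjective, we find T⁻¹(65): we need 46x ≡ 65 − 67 ≡ 79 (mod 81). Using 46⁻¹ = 37: x ≡ 37·79 = 2923 = 36·81 + 7, so x = 7.
Check: T(7) = 46·7 + 67 = 389 = 4·81 + 65 ≡ 65 (mod 81).

7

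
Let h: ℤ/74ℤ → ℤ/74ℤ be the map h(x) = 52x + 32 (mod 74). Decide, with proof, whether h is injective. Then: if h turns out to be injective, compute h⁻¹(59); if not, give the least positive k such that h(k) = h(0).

37

We have gcd(52, 74) = 2 > 1. Taking x_1 = 0 and x_2 = 37: h(0) = 32 and h(37) = 52·37 + 32 = 1956 ≡ 32 (mod 74).
So h(0) = h(37) while 0 ≠ 37, so h is not injective.
Since h is not injective, we find the least positive k with h(k) = h(0): this means 52k ≡ 0 (mod 74), i.e. 74 ∣ 52k. Since gcd(52, 74) = 2, dividing through by 2 this holds exactly when 37 ∣ 26k, and as gcd(26, 37) = 1, exactly when 37 ∣ k.
The smallest positive such k is 37.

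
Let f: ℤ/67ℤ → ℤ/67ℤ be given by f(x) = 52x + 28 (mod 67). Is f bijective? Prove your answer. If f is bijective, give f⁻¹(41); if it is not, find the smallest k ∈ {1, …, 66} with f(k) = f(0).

17

Recall: injectivity means: for all s, t in the domain, f(s) = f(t) implies s = t.
If f(s) = f(t), then 52s ≡ 52t (mod 67). Because gcd(52, 67) = 1, we may cancel 52 to get s ≡ t (mod 67).
We now compute 52⁻¹ mod 67 explicitly. Euclid's algorithm: 67 = 1·52 + 15, 52 = 3·15 + 7, 15 = 2·7 + 1; back-substituting gives 1 = 58·52 − 45·67, so 52⁻¹ ≡ 58 (mod 67).
Then y ↦ 58(y − 28) is a two-sided inverse to f, so every y ∈ ℤ/67ℤ has a preimage.
Thus f is bijective.
Since f is bijective, we find f⁻¹(41): we need 52x ≡ 41 − 28 ≡ 13 (mod 67). Using 52⁻¹ = 58: x ≡ 58·13 = 754 = 11·67 + 17, so x = 17.
Check: f(17) = 52·17 + 28 = 912 = 13·67 + 41 ≡ 41 (mod 67).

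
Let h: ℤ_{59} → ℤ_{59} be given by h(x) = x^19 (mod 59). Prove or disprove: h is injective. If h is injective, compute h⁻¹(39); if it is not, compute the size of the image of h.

Since 59 is prime, the nonzero elements of ℤ_{59} form a cyclic group of order 58.
As gcd(19, 58) = 1, raising to the 19th power is a bijection on this group: if u^19 ≡ v^19 then (uv^{−1})^19 = 1, and the only element of order dividing gcd(19, 58) = 1 is 1, so u = v.
With h(0) = 0 this makes h injective on all of ℤ_{59}, hence bijective (finite equal-size domain and codomain). In particular h is injective.
Since h is injective, we find the preimage of 39. The inverse of x ↦ x^19 on (ℤ_{59})^× is x ↦ x^55, because 19·55 = 1045 = 18·58 + 1 ≡ 1 (mod 58) and x^{58} = 1 for x ≠ 0 (Fermat). So h⁻¹(39) = 39^55 mod 59.
Repeated squaring mod 59: 39^1 ≡ 39, 39^2 ≡ 39² = 1521 ≡ 46, 39^4 ≡ 46² = 2116 ≡ 51, 39^8 ≡ 51² = 2601 ≡ 5, 39^16 ≡ 5² = 25, 39^32 ≡ 25² = 625 ≡ 35. Since 55 = 32 + 16 + 4 + 2 + 1, 39^55 ≡ 35·25·51·46·39: 35·25 = 875 ≡ 49, then 49·51 = 2499 ≡ 21, then 21·46 = 966 ≡ 22, then 22·39 = 858 ≡ 32. So 39^55 ≡ 32 (mod 59).
Hence h⁻¹(39) = 32.

32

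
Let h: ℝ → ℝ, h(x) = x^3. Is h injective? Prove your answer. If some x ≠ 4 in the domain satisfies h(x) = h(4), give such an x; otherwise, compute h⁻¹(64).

On ℝ, x ↦ x^3 is strictly increasing (since 3 is odd), so h(x_1) = h(x_2) forces x_1 = x_2. Hence h is injective.
Since x ↦ x^3 is strictly increasing on ℝ, it is injective there, so no x ≠ 4 in the domain has h(x) = h(4). We therefore compute h⁻¹(64) = 64^{1/3} = 4 (indeed 4^3 = 64).

4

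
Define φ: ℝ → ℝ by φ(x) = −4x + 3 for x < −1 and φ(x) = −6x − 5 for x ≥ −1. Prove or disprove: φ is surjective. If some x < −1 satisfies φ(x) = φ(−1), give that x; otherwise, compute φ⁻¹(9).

Both pieces are strictly decreasing (slopes −4 and −6), so each is injective on its own interval.
The left piece maps (−∞, −1) onto (7, ∞); the right piece maps [−1, ∞) onto (−∞, 1].
The union (7, ∞) ∪ (−∞, 1] omits the interval between 7 and 1; in particular 7 has no preimage. So φ is not surjective.
Because the two images are disjoint, no x < −1 has φ(x) = φ(−1), so we compute φ⁻¹(9): 9 lies in (7, ∞), so solve −4x + 3 = 9: x = (9 − 3)/(−4) = −3/2.

-3/2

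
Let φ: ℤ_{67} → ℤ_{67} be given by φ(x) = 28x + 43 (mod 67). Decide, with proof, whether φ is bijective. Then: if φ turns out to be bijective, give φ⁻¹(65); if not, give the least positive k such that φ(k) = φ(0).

63

Suppose φ(a) = φ(b) in ℤ_{67}. Then 28a + 43 ≡ 28b + 43 (mod 67), so 28(a − b) ≡ 0 (mod 67).
Since gcd(28, 67) = 1, 28 is invertible modulo 67, hence a − b ≡ 0 (mod 67), i.e. a = b.
We now compute 28⁻¹ mod 67 explicitly. Euclid's algorithm: 67 = 2·28 + 11, 28 = 2·11 + 6, 11 = 1·6 + 5, 6 = 1·5 + 1; back-substituting gives 1 = 12·28 − 5·67, so 28⁻¹ ≡ 12 (mod 67).
Then y ↦ 12(y − 43) is a two-sided inverse to φ, so every y ∈ ℤ_{67} has a preimage.
So φ is bijective.
Since φ is bijective, we find φ⁻¹(65): we need 28x ≡ 65 − 43 ≡ 22 (mod 67). Using 28⁻¹ = 12: x ≡ 12·22 = 264 = 3·67 + 63, so x = 63.
Check: φ(63) = 28·63 + 43 = 1807 = 26·67 + 65 ≡ 65 (mod 67).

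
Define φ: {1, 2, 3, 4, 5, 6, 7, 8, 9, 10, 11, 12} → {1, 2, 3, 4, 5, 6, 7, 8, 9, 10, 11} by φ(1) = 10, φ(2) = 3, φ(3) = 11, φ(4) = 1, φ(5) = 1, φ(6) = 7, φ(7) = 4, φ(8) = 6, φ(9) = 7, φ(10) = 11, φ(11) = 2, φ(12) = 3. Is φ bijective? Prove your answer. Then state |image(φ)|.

φ(4) = 1 = φ(5) with 4 ≠ 5, so φ is not injective, hence not bijective.
The image of φ is {1, 2, 3, 4, 6, 7, 10, 11}, which has 8 elements.

8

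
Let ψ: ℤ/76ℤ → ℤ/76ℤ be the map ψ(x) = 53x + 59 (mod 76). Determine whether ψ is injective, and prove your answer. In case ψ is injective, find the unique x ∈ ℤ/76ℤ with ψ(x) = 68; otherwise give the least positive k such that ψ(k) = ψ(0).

69

If ψ(u) = ψ(v), then 53u ≡ 53v (mod 76). Because gcd(53, 76) = 1, we may cancel 53 to get u ≡ v (mod 76).
So ψ is injective.
We now compute 53⁻¹ mod 76 explicitly. Euclid's algorithm: 76 = 1·53 + 23, 53 = 2·23 + 7, 23 = 3·7 + 2, 7 = 3·2 + 1; back-substituting gives 1 = 33·53 − 23·76, so 53⁻¹ ≡ 33 (mod 76).
Since ψ is injective, we compute ψ⁻¹(68): solve 53x + 59 ≡ 68 (mod 76), i.e. 53x ≡ 9 (mod 76).
Multiplying by 53⁻¹ = 33 gives x ≡ 33·9 = 297 = 3·76 + 69 ≡ 69 (mod 76).
Check: ψ(69) = 53·69 + 59 = 3716 = 48·76 + 68 ≡ 68 (mod 76).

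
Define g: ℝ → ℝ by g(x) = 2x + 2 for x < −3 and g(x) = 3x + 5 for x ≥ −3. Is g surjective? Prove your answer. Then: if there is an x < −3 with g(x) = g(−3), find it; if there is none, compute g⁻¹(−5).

-7/2

Both pieces are strictly increasing (slopes 2 and 3), so each is injective on its own interval.
The left piece maps (−∞, −3) onto (−∞, −4); the right piece maps [−3, ∞) onto [−4, ∞).
These images together cover ℝ, so g is surjective.
Because the two images are disjoint, no x < −3 has g(x) = g(−3), so we compute g⁻¹(−5): −5 lies in (−∞, −4), so solve 2x + 2 = −5: x = (−5 − 2)/2 = −7/2.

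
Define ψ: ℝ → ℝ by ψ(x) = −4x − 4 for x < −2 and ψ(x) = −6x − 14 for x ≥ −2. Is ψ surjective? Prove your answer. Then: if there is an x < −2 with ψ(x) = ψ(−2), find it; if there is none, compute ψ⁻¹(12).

-4

Both pieces are strictly decreasing (slopes −4 and −6), so each is injective on its own interval.
The left piece maps (−∞, −2) onto (4, ∞); the right piece maps [−2, ∞) onto (−∞, −2].
The union (4, ∞) ∪ (−∞, −2] omits the interval between 4 and −2; in particular 4 has no preimage. So ψ is not surjective.
Because the two images are disjoint, no x < −2 has ψ(x) = ψ(−2), so we compute ψ⁻¹(12): 12 lies in (4, ∞), so solve −4x − 4 = 12: x = (12 + 4)/(−4) = −4.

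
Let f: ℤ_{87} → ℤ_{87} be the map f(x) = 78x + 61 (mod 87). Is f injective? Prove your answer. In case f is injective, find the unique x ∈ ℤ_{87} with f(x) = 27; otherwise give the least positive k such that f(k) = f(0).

29

We have gcd(78, 87) = 3 > 1. Taking x_1 = 0 and x_2 = 29: f(0) = 61 and f(29) = 78·29 + 61 = 2323 ≡ 61 (mod 87).
So f(0) = f(29) while 0 ≠ 29, therefore f is not injective.
Since f is not injective, we find the least positive k with f(k) = f(0): this means 78k ≡ 0 (mod 87), i.e. 87 ∣ 78k. Since gcd(78, 87) = 3, dividing through by 3 this holds exactly when 29 ∣ 26k, and as gcd(26, 29) = 1, exactly when 29 ∣ k.
The smallest positive such k is 29.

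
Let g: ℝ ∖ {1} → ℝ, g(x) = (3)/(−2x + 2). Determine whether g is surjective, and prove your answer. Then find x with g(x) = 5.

If g(x) = 0, cross-multiplying gives −2(3) = 0(−2x + 2), which simplifies to −6 = 0 — false.  So 0 has no preimage and g is not surjective.
Solving g(x) = 5: cross-multiplying gives 3 = 5(−2x + 2), which rearranges to 10x = 7, so x = 7/10.

7/10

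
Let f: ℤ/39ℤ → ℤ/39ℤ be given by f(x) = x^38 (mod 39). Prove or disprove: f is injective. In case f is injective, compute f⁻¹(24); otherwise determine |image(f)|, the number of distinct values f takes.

f(5): Repeated squaring mod 39: 5^1 ≡ 5, 5^2 ≡ 5² = 25, 5^4 ≡ 25² = 625 ≡ 1, 5^8 ≡ 1² = 1, 5^16 ≡ 1² = 1, 5^32 ≡ 1² = 1. Since 38 = 32 + 4 + 2, 5^38 ≡ 1·1·25: 1·1 = 1, then 1·25 = 25. So 5^38 ≡ 25 (mod 39).
f(8): Repeated squaring mod 39: 8^1 ≡ 8, 8^2 ≡ 8² = 64 ≡ 25, 8^4 ≡ 25² = 625 ≡ 1, 8^8 ≡ 1² = 1, 8^16 ≡ 1² = 1, 8^32 ≡ 1² = 1. Since 38 = 32 + 4 + 2, 8^38 ≡ 1·1·25: 1·1 = 1, then 1·25 = 25. So 8^38 ≡ 25 (mod 39).
So f(5) = f(8) = 25 while 5 ≠ 8, thus f is not injective.
Since f is not injective, we determine |image(f)|. Computing x^38 mod 39 for each x (by repeated squaring, reducing mod 39 at every step), the values f(0), f(1), …, f(38) are: 0, 1, 4, 9, 16, 25, 36, 10, 25, 3, 22, 4, 27, 13, 1, 30, 22, 16, 12, 10, 10, 12, 16, 22, 30, 1, 13, 27, 4, 22, 3, 25, 10, 36, 25, 16, 9, 4, 1.
The distinct values are {0, 1, 3, 4, 9, 10, 12, 13, 16, 22, 25, 27, 30, 36}; there are 14 of them.

14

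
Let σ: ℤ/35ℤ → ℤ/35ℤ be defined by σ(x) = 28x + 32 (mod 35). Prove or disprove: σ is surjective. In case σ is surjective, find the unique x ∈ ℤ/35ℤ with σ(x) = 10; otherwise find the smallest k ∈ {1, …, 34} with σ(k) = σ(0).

Recall: surjectivity means every element of the codomain has a preimage under σ.
Since gcd(28, 35) = 7, we have 28x ≡ 0 (mod 7) for all x, so σ(x) ≡ 4 (mod 7).
But 0 ≢ 4 (mod 7), so 0 ∈ ℤ/35ℤ has no preimage. Thus σ is not surjective.
Since σ is not surjective, we find the least positive k with σ(k) = σ(0): this means 28k ≡ 0 (mod 35), i.e. 35 ∣ 28k. Since gcd(28, 35) = 7, dividing through by 7 this holds exactly when 5 ∣ 4k, and as gcd(4, 5) = 1, exactly when 5 ∣ k.
The smallest positive such k is 5.

5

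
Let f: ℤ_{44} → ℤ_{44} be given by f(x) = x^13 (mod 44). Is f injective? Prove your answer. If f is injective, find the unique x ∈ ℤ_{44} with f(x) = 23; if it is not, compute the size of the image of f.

33

f(0) = 0^13 = 0.
f(22): Repeated squaring mod 44: 22^1 ≡ 22, 22^2 ≡ 22² = 484 ≡ 0, 22^4 ≡ 0² = 0, 22^8 ≡ 0² = 0. Since 13 = 8 + 4 + 1, 22^13 ≡ 0·0·22: 0·0 = 0, then 0·22 = 0. So 22^13 ≡ 0 (mod 44).
So f(0) = f(22) = 0 while 0 ≠ 22, thus f is not injective.
Since f is not injective, we determine |image(f)|. Computing x^13 mod 44 for each x (by repeated squaring, reducing mod 44 at every step), the values f(0), f(1), …, f(43) are: 0, 1, 8, 27, 20, 37, 40, 35, 28, 25, 32, 11, 12, 41, 16, 31, 4, 29, 24, 39, 36, 21, 0, 23, 8, 5, 20, 15, 40, 13, 28, 3, 32, 33, 12, 19, 16, 9, 4, 7, 24, 17, 36, 43.
The distinct values are {0, 1, 3, 4, 5, 7, 8, 9, 11, 12, 13, 15, 16, 17, 19, 20, 21, 23, 24, 25, 27, 28, 29, 31, 32, 33, 35, 36, 37, 39, 40, 41, 43}; there are 33 of them.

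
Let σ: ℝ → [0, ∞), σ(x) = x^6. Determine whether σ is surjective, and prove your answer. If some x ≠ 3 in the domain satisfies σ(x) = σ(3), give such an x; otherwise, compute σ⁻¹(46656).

-3

For any y ∈ [0, ∞), x = y^{1/6} ∈ ℝ satisfies x^6 = y, so σ is surjective.
For the follow-up, such an x exists: taking x = −3 ∈ ℝ gives σ(−3) = 729 = σ(3) with −3 ≠ 3.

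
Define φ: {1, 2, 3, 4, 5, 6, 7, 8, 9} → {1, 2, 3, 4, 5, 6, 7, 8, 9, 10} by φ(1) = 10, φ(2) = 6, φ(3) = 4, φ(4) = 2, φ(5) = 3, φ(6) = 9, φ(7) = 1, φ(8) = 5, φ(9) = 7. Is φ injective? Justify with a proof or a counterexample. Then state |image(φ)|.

9

The values φ(1), …, φ(9) are 10, 6, 4, 2, 3, 9, 1, 5, 7 — all distinct.
So φ(x_1) = φ(x_2) only when x_1 = x_2, and φ is injective.
The image of φ is {1, 2, 3, 4, 5, 6, 7, 9, 10}, which has 9 elements.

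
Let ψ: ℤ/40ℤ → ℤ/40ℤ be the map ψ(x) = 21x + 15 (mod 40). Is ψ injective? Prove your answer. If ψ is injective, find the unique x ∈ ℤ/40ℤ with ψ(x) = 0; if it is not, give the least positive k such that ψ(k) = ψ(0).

5

If ψ(s) = ψ(t), then 21s ≡ 21t (mod 40). Because gcd(21, 40) = 1, we may cancel 21 to get s ≡ t (mod 40).
Thus ψ is injective.
We now compute 21⁻¹ mod 40 explicitly. Euclid's algorithm: 40 = 1·21 + 19, 21 = 1·19 + 2, 19 = 9·2 + 1; back-substituting gives 1 = 21·21 − 11·40, so 21⁻¹ ≡ 21 (mod 40).
Since ψ is injective, we compute ψ⁻¹(0): solve 21x + 15 ≡ 0 (mod 40), i.e. 21x ≡ 25 (mod 40).
Multiplying by 21⁻¹ = 21 gives x ≡ 21·25 = 525 = 13·40 + 5 ≡ 5 (mod 40).
Check: ψ(5) = 21·5 + 15 = 120 = 3·40 + 0 ≡ 0 (mod 40).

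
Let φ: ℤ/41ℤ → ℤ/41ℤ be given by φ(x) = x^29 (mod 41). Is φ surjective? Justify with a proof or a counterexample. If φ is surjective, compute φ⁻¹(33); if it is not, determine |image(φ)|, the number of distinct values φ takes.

36

Since 41 is prime, the nonzero elements of ℤ/41ℤ form a cyclic group of order 40.
As gcd(29, 40) = 1, raising to the 29th power is a bijection on this group: if x_1^29 ≡ x_2^29 then (x_1x_2^{−1})^29 = 1, and the only element of order dividing gcd(29, 40) = 1 is 1, so x_1 = x_2.
With φ(0) = 0 this makes φ injective on all of ℤ/41ℤ, hence bijective (finite equal-size domain and codomain). In particular φ is surjective.
Since φ is surjective, we find the preimage of 33. The inverse of x ↦ x^29 on (ℤ/41ℤ)^× is x ↦ x^29, because 29·29 = 841 = 21·40 + 1 ≡ 1 (mod 40) and x^{40} = 1 for x ≠ 0 (Fermat). So φ⁻¹(33) = 33^29 mod 41.
Repeated squaring mod 41: 33^1 ≡ 33, 33^2 ≡ 33² = 1089 ≡ 23, 33^4 ≡ 23² = 529 ≡ 37, 33^8 ≡ 37² = 1369 ≡ 16, 33^16 ≡ 16² = 256 ≡ 10. Since 29 = 16 + 8 + 4 + 1, 33^29 ≡ 10·16·37·33: 10·16 = 160 ≡ 37, then 37·37 = 1369 ≡ 16, then 16·33 = 528 ≡ 36. So 33^29 ≡ 36 (mod 41).
Hence φ⁻¹(33) = 36.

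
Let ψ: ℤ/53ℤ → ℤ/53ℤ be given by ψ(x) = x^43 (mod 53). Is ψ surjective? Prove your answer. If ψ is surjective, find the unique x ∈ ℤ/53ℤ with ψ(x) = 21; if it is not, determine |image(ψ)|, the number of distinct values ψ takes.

Since 53 is prime, the nonzero elements of ℤ/53ℤ form a cyclic group of order 52.
As gcd(43, 52) = 1, raising to the 43rd power is a bijection on this group: if a^43 ≡ b^43 then (ab^{−1})^43 = 1, and the only element of order dividing gcd(43, 52) = 1 is 1, so a = b.
With ψ(0) = 0 this makes ψ injective on all of ℤ/53ℤ, hence bijective (finite equal-size domain and codomain). In particular ψ is surjective.
Since ψ is surjective, we find the preimage of 21. The inverse of x ↦ x^43 on (ℤ/53ℤ)^× is x ↦ x^23, because 43·23 = 989 = 19·52 + 1 ≡ 1 (mod 52) and x^{52} = 1 for x ≠ 0 (Fermat). So ψ⁻¹(21) = 21^23 mod 53.
Repeated squaring mod 53: 21^1 ≡ 21, 21^2 ≡ 21² = 441 ≡ 17, 21^4 ≡ 17² = 289 ≡ 24, 21^8 ≡ 24² = 576 ≡ 46, 21^16 ≡ 46² = 2116 ≡ 49. Since 23 = 16 + 4 + 2 + 1, 21^23 ≡ 49·24·17·21: 49·24 = 1176 ≡ 10, then 10·17 = 170 ≡ 11, then 11·21 = 231 ≡ 19. So 21^23 ≡ 19 (mod 53).
Hence ψ⁻¹(21) = 19.

19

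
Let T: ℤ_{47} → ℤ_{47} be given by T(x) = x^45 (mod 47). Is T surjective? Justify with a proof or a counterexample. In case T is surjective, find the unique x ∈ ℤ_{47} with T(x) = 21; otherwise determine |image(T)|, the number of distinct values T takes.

Since 47 is prime, the nonzero elements of ℤ_{47} form a cyclic group of order 46.
As gcd(45, 46) = 1, raising to the 45th power is a bijection on this group: if s^45 ≡ t^45 then (st^{−1})^45 = 1, and the only element of order dividing gcd(45, 46) = 1 is 1, so s = t.
With T(0) = 0 this makes T injective on all of ℤ_{47}, hence bijective (finite equal-size domain and codomain). In particular T is surjective.
Since T is surjective, we find the preimage of 21. The inverse of x ↦ x^45 on (ℤ_{47})^× is x ↦ x^45, because 45·45 = 2025 = 44·46 + 1 ≡ 1 (mod 46) and x^{46} = 1 for x ≠ 0 (Fermat). So T⁻¹(21) = 21^45 mod 47.
Repeated squaring mod 47: 21^1 ≡ 21, 21^2 ≡ 21² = 441 ≡ 18, 21^4 ≡ 18² = 324 ≡ 42, 21^8 ≡ 42² = 1764 ≡ 25, 21^16 ≡ 25² = 625 ≡ 14, 21^32 ≡ 14² = 196 ≡ 8. Since 45 = 32 + 8 + 4 + 1, 21^45 ≡ 8·25·42·21: 8·25 = 200 ≡ 12, then 12·42 = 504 ≡ 34, then 34·21 = 714 ≡ 9. So 21^45 ≡ 9 (mod 47).
Hence T⁻¹(21) = 9.

9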